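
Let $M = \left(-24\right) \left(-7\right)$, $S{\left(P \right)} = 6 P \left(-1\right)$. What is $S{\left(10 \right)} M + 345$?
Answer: $-9735$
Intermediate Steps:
$S{\left(P \right)} = - 6 P$
$M = 168$
$S{\left(10 \right)} M + 345 = \left(-6\right) 10 \cdot 168 + 345 = \left(-60\right) 168 + 345 = -10080 + 345 = -9735$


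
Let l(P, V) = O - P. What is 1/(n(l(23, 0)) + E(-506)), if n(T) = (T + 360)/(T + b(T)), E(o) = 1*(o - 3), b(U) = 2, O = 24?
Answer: -3/1166 ≈ -0.0025729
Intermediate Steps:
E(o) = -3 + o (E(o) = 1*(-3 + o) = -3 + o)
l(P, V) = 24 - P
n(T) = (360 + T)/(2 + T) (n(T) = (T + 360)/(T + 2) = (360 + T)/(2 + T))
1/(n(l(23, 0)) + E(-506)) = 1/((360 + (24 - 1*23))/(2 + (24 - 1*23)) + (-3 - 506)) = 1/((360 + (24 - 23))/(2 + (24 - 23)) - 509) = 1/((360 + 1)/(2 + 1) - 509) = 1/(361/3 - 509) = 1/(-1166/3) = -3/1166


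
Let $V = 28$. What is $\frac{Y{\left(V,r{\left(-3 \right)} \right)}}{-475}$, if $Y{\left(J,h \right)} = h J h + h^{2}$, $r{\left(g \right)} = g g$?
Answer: $- \frac{2349}{475} \approx -4.9453$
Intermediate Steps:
$r{\left(g \right)} = g^{2}$
$Y{\left(J,h \right)} = h^{2} + J h^{2}$ ($Y{\left(J,h \right)} = J h h + h^{2} = J h^{2} + h^{2} = h^{2} + J h^{2}$)
$\frac{Y{\left(V,r{\left(-3 \right)} \right)}}{-475} = \frac{\left(\left(-3\right)^{2}\right)^{2} \left(1 + 28\right)}{-475} = 9^{2} \cdot 29 \left(- \frac{1}{475}\right) = 81 \cdot 29 \left(- \frac{1}{475}\right) = 2349 \left(- \frac{1}{475}\right) = - \frac{2349}{475}$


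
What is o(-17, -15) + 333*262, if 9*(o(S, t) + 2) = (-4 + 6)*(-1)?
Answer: 785194/9 ≈ 87244.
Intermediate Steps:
o(S, t) = -20/9 (o(S, t) = -2 + ((-4 + 6)*(-1))/9 = -2 + (2*(-1))/9 = -2 + (1/9)*(-2) = -2 - 2/9 = -20/9)
o(-17, -15) + 333*262 = -20/9 + 333*262 = -20/9 + 87246 = 785194/9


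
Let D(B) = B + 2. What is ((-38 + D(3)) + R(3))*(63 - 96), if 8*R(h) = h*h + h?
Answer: 2079/2 ≈ 1039.5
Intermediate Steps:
D(B) = 2 + B
R(h) = h/8 + h²/8 (R(h) = (h*h + h)/8 = (h² + h)/8 = (h + h²)/8 = h/8 + h²/8)
((-38 + D(3)) + R(3))*(63 - 96) = ((-38 + (2 + 3)) + (⅛)*3*(1 + 3))*(63 - 96) = ((-38 + 5) + (⅛)*3*4)*(-33) = (-33 + 3/2)*(-33) = -63/2*(-33) = 2079/2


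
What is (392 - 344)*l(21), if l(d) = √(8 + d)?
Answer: 48*√29 ≈ 258.49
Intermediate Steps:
(392 - 344)*l(21) = (392 - 344)*√(8 + 21) = 48*√29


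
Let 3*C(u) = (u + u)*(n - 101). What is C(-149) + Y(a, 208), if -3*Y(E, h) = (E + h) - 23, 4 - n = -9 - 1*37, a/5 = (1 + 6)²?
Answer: 14768/3 ≈ 4922.7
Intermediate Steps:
a = 245 (a = 5*(1 + 6)² = 5*7² = 5*49 = 245)
n = 50 (n = 4 - (-9 - 1*37) = 4 - (-9 - 37) = 4 - 1*(-46) = 4 + 46 = 50)
C(u) = -34*u (C(u) = ((u + u)*(50 - 101))/3 = ((2*u)*(-51))/3 = (-102*u)/3 = -34*u)
Y(E, h) = 23/3 - E/3 - h/3 (Y(E, h) = -((E + h) - 23)/3 = -(-23 + E + h)/3 = 23/3 - E/3 - h/3)
C(-149) + Y(a, 208) = -34*(-149) + (23/3 - ⅓*245 - ⅓*208) = 5066 + (23/3 - 245/3 - 208/3) = 5066 - 430/3 = 14768/3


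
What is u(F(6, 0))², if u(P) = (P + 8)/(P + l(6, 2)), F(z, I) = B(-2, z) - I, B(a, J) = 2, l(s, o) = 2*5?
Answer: 25/36 ≈ 0.69444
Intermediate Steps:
l(s, o) = 10
F(z, I) = 2 - I
u(P) = (8 + P)/(10 + P) (u(P) = (P + 8)/(P + 10) = (8 + P)/(10 + P))
u(F(6, 0))² = ((8 + (2 - 1*0))/(10 + (2 - 1*0)))² = ((8 + (2 + 0))/(10 + (2 + 0)))² = ((8 + 2)/(10 + 2))² = (10/12)² = ((1/12)*10)² = (⅚)² = 25/36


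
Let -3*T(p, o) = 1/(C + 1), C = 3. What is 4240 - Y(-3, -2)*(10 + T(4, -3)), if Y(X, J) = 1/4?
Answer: 203401/48 ≈ 4237.5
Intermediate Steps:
Y(X, J) = 1/4
T(p, o) = -1/12 (T(p, o) = -1/(3*(3 + 1)) = -1/3/4 = -1/3*1/4 = -1/12)
4240 - Y(-3, -2)*(10 + T(4, -3)) = 4240 - (10 - 1/12)/4 = 4240 - 119/(4*12) = 4240 - 1*119/48 = 4240 - 119/48 = 203401/48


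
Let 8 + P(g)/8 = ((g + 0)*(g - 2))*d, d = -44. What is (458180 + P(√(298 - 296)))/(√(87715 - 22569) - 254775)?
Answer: -116537142300/64910235479 - 179361600*√2/64910235479 - 457412*√65146/64910235479 - 1408*√32573/64910235479 ≈ -1.8011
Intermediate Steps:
P(g) = -64 - 352*g*(-2 + g) (P(g) = -64 + 8*(((g + 0)*(g - 2))*(-44)) = -64 + 8*((g*(-2 + g))*(-44)) = -64 + 8*(-44*g*(-2 + g)) = -64 - 352*g*(-2 + g))
(458180 + P(√(298 - 296)))/(√(87715 - 22569) - 254775) = (458180 + (-64 - 352*(√(298 - 296))² + 704*√(298 - 296)))/(√(87715 - 22569) - 254775) = (458180 + (-64 - 352*(√2)² + 704*√2))/(√65146 - 254775) = (458180 + (-64 - 352*2 + 704*√2))/(-254775 + √65146) = (458180 + (-64 - 704 + 704*√2))/(-254775 + √65146) = (458180 + (-768 + 704*√2))/(-254775 + √65146) = (457412 + 704*√2)/(-254775 + √65146)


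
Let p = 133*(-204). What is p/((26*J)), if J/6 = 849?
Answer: -2261/11037 ≈ -0.20486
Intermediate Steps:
J = 5094 (J = 6*849 = 5094)
p = -27132
p/((26*J)) = -27132/(26*5094) = -27132/132444 = -27132*1/132444 = -2261/11037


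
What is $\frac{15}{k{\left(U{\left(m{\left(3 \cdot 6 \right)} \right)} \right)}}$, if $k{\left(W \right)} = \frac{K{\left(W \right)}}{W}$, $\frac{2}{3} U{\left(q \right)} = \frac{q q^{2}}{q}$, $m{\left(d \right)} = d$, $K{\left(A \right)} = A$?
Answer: $15$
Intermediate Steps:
$U{\left(q \right)} = \frac{3 q^{2}}{2}$ ($U{\left(q \right)} = \frac{3 \frac{q q^{2}}{q}}{2} = \frac{3 \frac{q^{3}}{q}}{2} = \frac{3 q^{2}}{2}$)
$k{\left(W \right)} = 1$ ($k{\left(W \right)} = \frac{W}{W} = 1$)
$\frac{15}{k{\left(U{\left(m{\left(3 \cdot 6 \right)} \right)} \right)}} = \frac{15}{1} = 15 \cdot 1 = 15$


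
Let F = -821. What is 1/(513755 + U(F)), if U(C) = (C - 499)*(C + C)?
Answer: 1/2681195 ≈ 3.7297e-7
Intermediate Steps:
U(C) = 2*C*(-499 + C) (U(C) = (-499 + C)*(2*C) = 2*C*(-499 + C))
1/(513755 + U(F)) = 1/(513755 + 2*(-821)*(-499 - 821)) = 1/(513755 + 2*(-821)*(-1320)) = 1/(513755 + 2167440) = 1/2681195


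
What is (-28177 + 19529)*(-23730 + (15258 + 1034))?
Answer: 64323824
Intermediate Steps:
(-28177 + 19529)*(-23730 + (15258 + 1034)) = -8648*(-23730 + 16292) = -8648*(-7438) = 64323824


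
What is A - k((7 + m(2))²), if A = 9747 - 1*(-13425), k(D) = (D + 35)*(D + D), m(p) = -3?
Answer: 21540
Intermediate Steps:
k(D) = 2*D*(35 + D) (k(D) = (35 + D)*(2*D) = 2*D*(35 + D))
A = 23172 (A = 9747 + 13425 = 23172)
A - k((7 + m(2))²) = 23172 - 2*(7 - 3)²*(35 + (7 - 3)²) = 23172 - 2*4²*(35 + 4²) = 23172 - 2*16*(35 + 16) = 23172 - 2*16*51 = 23172 - 1*1632 = 23172 - 1632 = 21540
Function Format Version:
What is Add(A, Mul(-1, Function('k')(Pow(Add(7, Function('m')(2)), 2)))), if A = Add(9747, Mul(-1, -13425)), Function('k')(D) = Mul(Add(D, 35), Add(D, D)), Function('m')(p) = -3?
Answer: 21540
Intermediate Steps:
Function('k')(D) = Mul(2, D, Add(35, D)) (Function('k')(D) = Mul(Add(35, D), Mul(2, D)) = Mul(2, D, Add(35, D)))
A = 23172 (A = Add(9747, 13425) = 23172)
Add(A, Mul(-1, Function('k')(Pow(Add(7, Function('m')(2)), 2)))) = Add(23172, Mul(-1, Mul(2, Pow(Add(7, -3), 2), Add(35, Pow(Add(7, -3), 2))))) = Add(23172, Mul(-1, Mul(2, Pow(4, 2), Add(35, Pow(4, 2))))) = Add(23172, Mul(-1, Mul(2, 16, Add(35, 16)))) = Add(23172, Mul(-1, Mul(2, 16, 51))) = Add(23172, Mul(-1, 1632)) = Add(23172, -1632) = 21540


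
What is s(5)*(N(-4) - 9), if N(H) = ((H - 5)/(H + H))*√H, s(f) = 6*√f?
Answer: 27*√5*(-4 + I)/2 ≈ -120.75 + 30.187*I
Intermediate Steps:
N(H) = (-5 + H)/(2*√H) (N(H) = ((-5 + H)/((2*H)))*√H = ((-5 + H)*(1/(2*H)))*√H = ((-5 + H)/(2*H))*√H = (-5 + H)/(2*√H))
s(5)*(N(-4) - 9) = (6*√5)*((-5 - 4)/(2*√(-4)) - 9) = (6*√5)*((½)*(-I/2)*(-9) - 9) = (6*√5)*(9*I/4 - 9) = (6*√5)*(-9 + 9*I/4) = 6*√5*(-9 + 9*I/4)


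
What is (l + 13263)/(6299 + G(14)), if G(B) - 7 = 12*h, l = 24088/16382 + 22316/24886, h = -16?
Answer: 1352014348889/623142627882 ≈ 2.1697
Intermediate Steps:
l = 241258670/101920613 (l = 24088*(1/16382) + 22316*(1/24886) = 12044/8191 + 11158/12443 = 241258670/101920613 ≈ 2.3671)
G(B) = -185 (G(B) = 7 + 12*(-16) = 7 - 192 = -185)
(l + 13263)/(6299 + G(14)) = (241258670/101920613 + 13263)/(6299 - 185) = (1352014348889/101920613)/6114 = (1352014348889/101920613)*(1/6114) = 1352014348889/623142627882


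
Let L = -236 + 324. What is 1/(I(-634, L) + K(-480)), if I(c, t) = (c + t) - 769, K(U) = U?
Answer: -1/1795 ≈ -0.00055710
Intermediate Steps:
L = 88
I(c, t) = -769 + c + t
1/(I(-634, L) + K(-480)) = 1/((-769 - 634 + 88) - 480) = 1/(-1315 - 480) = 1/(-1795) = -1/1795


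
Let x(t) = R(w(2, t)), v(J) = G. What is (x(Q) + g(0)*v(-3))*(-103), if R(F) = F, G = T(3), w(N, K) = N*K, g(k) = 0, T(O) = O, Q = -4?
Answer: 824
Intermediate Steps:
w(N, K) = K*N
G = 3
v(J) = 3
x(t) = 2*t (x(t) = t*2 = 2*t)
(x(Q) + g(0)*v(-3))*(-103) = (2*(-4) + 0*3)*(-103) = (-8 + 0)*(-103) = -8*(-103) = 824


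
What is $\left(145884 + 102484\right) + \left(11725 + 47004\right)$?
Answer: $307097$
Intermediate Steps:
$\left(145884 + 102484\right) + \left(11725 + 47004\right) = 248368 + 58729 = 307097$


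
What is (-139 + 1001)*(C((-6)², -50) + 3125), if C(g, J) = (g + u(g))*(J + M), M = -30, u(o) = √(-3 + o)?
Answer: 211190 - 68960*√33 ≈ -1.8496e+5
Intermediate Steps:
C(g, J) = (-30 + J)*(g + √(-3 + g)) (C(g, J) = (g + √(-3 + g))*(J - 30) = (g + √(-3 + g))*(-30 + J) = (-30 + J)*(g + √(-3 + g)))
(-139 + 1001)*(C((-6)², -50) + 3125) = (-139 + 1001)*((-30*(-6)² - 30*√(-3 + (-6)²) - 50*(-6)² - 50*√(-3 + (-6)²)) + 3125) = 862*((-30*36 - 30*√(-3 + 36) - 50*36 - 50*√(-3 + 36)) + 3125) = 862*((-1080 - 30*√33 - 1800 - 50*√33) + 3125) = 862*((-2880 - 80*√33) + 3125) = 862*(245 - 80*√33) = 211190 - 68960*√33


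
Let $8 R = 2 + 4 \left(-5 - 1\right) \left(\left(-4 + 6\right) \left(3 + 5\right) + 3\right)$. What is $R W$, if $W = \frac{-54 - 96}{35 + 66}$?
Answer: $\frac{17025}{202} \approx 84.282$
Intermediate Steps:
$W = - \frac{150}{101} \approx -1.4851$
$R = - \frac{227}{4}$ ($R = \frac{2 + 4 \left(-5 - 1\right) \left(\left(-4 + 6\right) \left(3 + 5\right) + 3\right)}{8} = \frac{2 + 4 \left(- 6 \left(2 \cdot 8 + 3\right)\right)}{8} = \frac{2 + 4 \left(- 6 \left(16 + 3\right)\right)}{8} = \frac{2 + 4 \left(\left(-6\right) 19\right)}{8} = \frac{2 + 4 \left(-114\right)}{8} = \frac{2 - 456}{8} = \frac{1}{8} \left(-454\right) = - \frac{227}{4} \approx -56.75$)
$R W = \left(- \frac{227}{4}\right) \left(- \frac{150}{101}\right) = \frac{17025}{202}$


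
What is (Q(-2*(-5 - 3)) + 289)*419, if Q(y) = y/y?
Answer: 121510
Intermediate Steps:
Q(y) = 1
(Q(-2*(-5 - 3)) + 289)*419 = (1 + 289)*419 = 290*419 = 121510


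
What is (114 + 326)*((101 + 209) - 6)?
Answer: 133760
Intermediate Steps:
(114 + 326)*((101 + 209) - 6) = 440*(310 - 6) = 440*304 = 133760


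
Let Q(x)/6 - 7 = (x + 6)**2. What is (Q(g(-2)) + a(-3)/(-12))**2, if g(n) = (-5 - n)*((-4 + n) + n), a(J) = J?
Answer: 473889361/16 ≈ 2.9618e+7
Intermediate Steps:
g(n) = (-5 - n)*(-4 + 2*n)
Q(x) = 42 + 6*(6 + x)**2 (Q(x) = 42 + 6*(x + 6)**2 = 42 + 6*(6 + x)**2)
(Q(g(-2)) + a(-3)/(-12))**2 = ((42 + 6*(6 + (20 - 6*(-2) - 2*(-2)**2))**2) - 3/(-12))**2 = ((42 + 6*(6 + (20 + 12 - 2*4))**2) - 3*(-1/12))**2 = ((42 + 6*(6 + (20 + 12 - 8))**2) + 1/4)**2 = ((42 + 6*(6 + 24)**2) + 1/4)**2 = ((42 + 6*30**2) + 1/4)**2 = ((42 + 6*900) + 1/4)**2 = ((42 + 5400) + 1/4)**2 = (5442 + 1/4)**2 = (21769/4)**2 = 473889361/16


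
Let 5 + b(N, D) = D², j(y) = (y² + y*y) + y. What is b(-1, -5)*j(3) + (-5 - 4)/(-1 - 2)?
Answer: 423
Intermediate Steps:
j(y) = y + 2*y² (j(y) = (y² + y²) + y = 2*y² + y = y + 2*y²)
b(N, D) = -5 + D²
b(-1, -5)*j(3) + (-5 - 4)/(-1 - 2) = (-5 + (-5)²)*(3*(1 + 2*3)) + (-5 - 4)/(-1 - 2) = (-5 + 25)*(3*(1 + 6)) - 9/(-3) = 20*(3*7) - 9*(-⅓) = 20*21 + 3 = 420 + 3 = 423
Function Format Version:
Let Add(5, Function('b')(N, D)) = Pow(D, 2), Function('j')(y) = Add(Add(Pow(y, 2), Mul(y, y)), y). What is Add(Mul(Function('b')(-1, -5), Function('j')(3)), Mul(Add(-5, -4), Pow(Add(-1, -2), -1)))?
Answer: 423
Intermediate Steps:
Function('j')(y) = Add(y, Mul(2, Pow(y, 2))) (Function('j')(y) = Add(Add(Pow(y, 2), Pow(y, 2)), y) = Add(Mul(2, Pow(y, 2)), y) = Add(y, Mul(2, Pow(y, 2))))
Function('b')(N, D) = Add(-5, Pow(D, 2))
Add(Mul(Function('b')(-1, -5), Function('j')(3)), Mul(Add(-5, -4), Pow(Add(-1, -2), -1))) = Add(Mul(Add(-5, Pow(-5, 2)), Mul(3, Add(1, Mul(2, 3)))), Mul(Add(-5, -4), Pow(Add(-1, -2), -1))) = Add(Mul(Add(-5, 25), Mul(3, Add(1, 6))), Mul(-9, Pow(-3, -1))) = Add(Mul(20, Mul(3, 7)), Mul(-9, Rational(-1, 3))) = Add(Mul(20, 21), 3) = Add(420, 3) = 423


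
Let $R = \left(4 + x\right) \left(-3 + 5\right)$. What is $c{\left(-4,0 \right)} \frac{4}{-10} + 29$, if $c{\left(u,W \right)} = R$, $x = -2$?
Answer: $\frac{137}{5} \approx 27.4$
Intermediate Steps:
$R = 4$ ($R = \left(4 - 2\right) \left(-3 + 5\right) = 2 \cdot 2 = 4$)
$c{\left(u,W \right)} = 4$
$c{\left(-4,0 \right)} \frac{4}{-10} + 29 = 4 \frac{4}{-10} + 29 = 4 \cdot 4 \left(- \frac{1}{10}\right) + 29 = 4 \left(- \frac{2}{5}\right) + 29 = - \frac{8}{5} + 29 = \frac{137}{5}$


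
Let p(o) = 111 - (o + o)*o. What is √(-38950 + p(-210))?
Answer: I*√127039 ≈ 356.43*I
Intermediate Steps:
p(o) = 111 - 2*o² (p(o) = 111 - 2*o*o = 111 - 2*o²)
√(-38950 + p(-210)) = √(-38950 + (111 - 2*(-210)²)) = √(-38950 + (111 - 2*44100)) = √(-38950 + (111 - 88200)) = √(-38950 - 88089) = √(-127039) = I*√127039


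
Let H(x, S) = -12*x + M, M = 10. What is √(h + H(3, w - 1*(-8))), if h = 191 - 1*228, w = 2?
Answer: 3*I*√7 ≈ 7.9373*I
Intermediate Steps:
H(x, S) = 10 - 12*x (H(x, S) = -12*x + 10 = 10 - 12*x)
h = -37 (h = 191 - 228 = -37)
√(h + H(3, w - 1*(-8))) = √(-37 + (10 - 12*3)) = √(-37 + (10 - 36)) = √(-37 - 26) = √(-63) = 3*I*√7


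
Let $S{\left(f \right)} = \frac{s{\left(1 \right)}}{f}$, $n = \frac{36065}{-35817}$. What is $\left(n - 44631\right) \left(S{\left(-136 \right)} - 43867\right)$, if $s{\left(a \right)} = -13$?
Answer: $\frac{397374759117842}{202963} \approx 1.9579 \cdot 10^{9}$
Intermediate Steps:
$n = - \frac{36065}{35817}$ ($n = 36065 \left(- \frac{1}{35817}\right) = - \frac{36065}{35817} \approx -1.0069$)
$S{\left(f \right)} = - \frac{13}{f}$
$\left(n - 44631\right) \left(S{\left(-136 \right)} - 43867\right) = \left(- \frac{36065}{35817} - 44631\right) \left(- \frac{13}{-136} - 43867\right) = - \frac{1598584592 \left(\left(-13\right) \left(- \frac{1}{136}\right) - 43867\right)}{35817} = - \frac{1598584592 \left(\frac{13}{136} - 43867\right)}{35817} = \left(- \frac{1598584592}{35817}\right) \left(- \frac{5965899}{136}\right) = \frac{397374759117842}{202963}$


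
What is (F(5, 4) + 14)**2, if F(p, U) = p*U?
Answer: 1156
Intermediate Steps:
F(p, U) = U*p
(F(5, 4) + 14)**2 = (4*5 + 14)**2 = (20 + 14)**2 = 34**2 = 1156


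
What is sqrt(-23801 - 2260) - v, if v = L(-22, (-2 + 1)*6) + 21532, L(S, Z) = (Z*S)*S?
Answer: -18628 + I*sqrt(26061) ≈ -18628.0 + 161.43*I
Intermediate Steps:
L(S, Z) = Z*S**2 (L(S, Z) = (S*Z)*S = Z*S**2)
v = 18628 (v = ((-2 + 1)*6)*(-22)**2 + 21532 = -1*6*484 + 21532 = -6*484 + 21532 = -2904 + 21532 = 18628)
sqrt(-23801 - 2260) - v = sqrt(-23801 - 2260) - 1*18628 = sqrt(-26061) - 18628 = I*sqrt(26061) - 18628 = -18628 + I*sqrt(26061)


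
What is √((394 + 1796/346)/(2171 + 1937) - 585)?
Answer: I*√18463618291170/177671 ≈ 24.185*I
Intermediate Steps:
√((394 + 1796/346)/(2171 + 1937) - 585) = √((394 + 1796*(1/346))/4108 - 585) = √((394 + 898/173)*(1/4108) - 585) = √((69060/173)*(1/4108) - 585) = √(17265/177671 - 585) = √(-103920270/177671) = I*√18463618291170/177671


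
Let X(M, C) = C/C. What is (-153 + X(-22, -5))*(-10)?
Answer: 1520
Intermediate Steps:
X(M, C) = 1
(-153 + X(-22, -5))*(-10) = (-153 + 1)*(-10) = -152*(-10) = 1520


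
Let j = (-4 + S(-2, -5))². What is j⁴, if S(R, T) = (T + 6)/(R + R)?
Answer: 6975757441/65536 ≈ 1.0644e+5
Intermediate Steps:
S(R, T) = (6 + T)/(2*R) (S(R, T) = (6 + T)/((2*R)) = (6 + T)*(1/(2*R)) = (6 + T)/(2*R))
j = 289/16 (j = (-4 + (½)*(6 - 5)/(-2))² = (-4 + (½)*(-½)*1)² = (-4 - ¼)² = (-17/4)² = 289/16 ≈ 18.063)
j⁴ = (289/16)⁴ = 6975757441/65536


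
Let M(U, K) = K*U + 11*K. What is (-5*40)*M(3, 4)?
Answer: -11200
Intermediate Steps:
M(U, K) = 11*K + K*U
(-5*40)*M(3, 4) = (-5*40)*(4*(11 + 3)) = -800*14 = -200*56 = -11200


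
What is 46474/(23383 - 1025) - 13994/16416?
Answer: 112509833/91757232 ≈ 1.2262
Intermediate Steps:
46474/(23383 - 1025) - 13994/16416 = 46474/22358 - 13994*1/16416 = 46474*(1/22358) - 6997/8208 = 23237/11179 - 6997/8208 = 112509833/91757232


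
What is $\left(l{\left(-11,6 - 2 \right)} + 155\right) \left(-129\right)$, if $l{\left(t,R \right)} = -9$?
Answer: $-18834$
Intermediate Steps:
$\left(l{\left(-11,6 - 2 \right)} + 155\right) \left(-129\right) = \left(-9 + 155\right) \left(-129\right) = 146 \left(-129\right) = -18834$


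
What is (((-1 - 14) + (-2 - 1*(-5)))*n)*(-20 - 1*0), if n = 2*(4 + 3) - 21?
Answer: -1680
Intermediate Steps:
n = -7 (n = 2*7 - 21 = 14 - 21 = -7)
(((-1 - 14) + (-2 - 1*(-5)))*n)*(-20 - 1*0) = (((-1 - 14) + (-2 - 1*(-5)))*(-7))*(-20 - 1*0) = ((-15 + (-2 + 5))*(-7))*(-20 + 0) = ((-15 + 3)*(-7))*(-20) = -12*(-7)*(-20) = 84*(-20) = -1680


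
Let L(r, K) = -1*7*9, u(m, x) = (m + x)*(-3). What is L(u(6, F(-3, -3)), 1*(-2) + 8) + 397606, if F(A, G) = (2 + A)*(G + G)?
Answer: 397543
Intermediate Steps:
F(A, G) = 2*G*(2 + A) (F(A, G) = (2 + A)*(2*G) = 2*G*(2 + A))
u(m, x) = -3*m - 3*x
L(r, K) = -63 (L(r, K) = -7*9 = -63)
L(u(6, F(-3, -3)), 1*(-2) + 8) + 397606 = -63 + 397606 = 397543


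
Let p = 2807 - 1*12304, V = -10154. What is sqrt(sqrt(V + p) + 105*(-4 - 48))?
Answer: sqrt(-5460 + I*sqrt(19651)) ≈ 0.9485 + 73.898*I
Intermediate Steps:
p = -9497 (p = 2807 - 12304 = -9497)
sqrt(sqrt(V + p) + 105*(-4 - 48)) = sqrt(sqrt(-10154 - 9497) + 105*(-4 - 48)) = sqrt(sqrt(-19651) + 105*(-52)) = sqrt(I*sqrt(19651) - 5460) = sqrt(-5460 + I*sqrt(19651))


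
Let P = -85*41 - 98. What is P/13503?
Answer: -3583/13503 ≈ -0.26535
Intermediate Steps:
P = -3583 (P = -3485 - 98 = -3583)
P/13503 = -3583/13503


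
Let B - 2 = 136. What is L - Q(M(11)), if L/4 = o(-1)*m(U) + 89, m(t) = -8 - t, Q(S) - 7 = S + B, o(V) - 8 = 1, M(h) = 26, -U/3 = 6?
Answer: 545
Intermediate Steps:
U = -18 (U = -3*6 = -18)
o(V) = 9 (o(V) = 8 + 1 = 9)
B = 138 (B = 2 + 136 = 138)
Q(S) = 145 + S (Q(S) = 7 + (S + 138) = 7 + (138 + S) = 145 + S)
L = 716 (L = 4*(9*(-8 - 1*(-18)) + 89) = 4*(9*(-8 + 18) + 89) = 4*(9*10 + 89) = 4*(90 + 89) = 4*179 = 716)
L - Q(M(11)) = 716 - (145 + 26) = 716 - 1*171 = 716 - 171 = 545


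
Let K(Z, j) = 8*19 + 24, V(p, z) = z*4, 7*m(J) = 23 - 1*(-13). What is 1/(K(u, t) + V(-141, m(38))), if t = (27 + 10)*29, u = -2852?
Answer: 7/1376 ≈ 0.0050872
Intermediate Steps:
m(J) = 36/7 (m(J) = (23 - 1*(-13))/7 = (23 + 13)/7 = (1/7)*36 = 36/7)
V(p, z) = 4*z
t = 1073 (t = 37*29 = 1073)
K(Z, j) = 176 (K(Z, j) = 152 + 24 = 176)
1/(K(u, t) + V(-141, m(38))) = 1/(176 + 4*(36/7)) = 1/(176 + 144/7) = 1/(1376/7) = 7/1376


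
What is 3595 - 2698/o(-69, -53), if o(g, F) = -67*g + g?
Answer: 8184466/2277 ≈ 3594.4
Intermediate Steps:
o(g, F) = -66*g
3595 - 2698/o(-69, -53) = 3595 - 2698/((-66*(-69))) = 3595 - 2698/4554 = 3595 - 2698*1/4554 = 3595 - 1349/2277 = 8184466/2277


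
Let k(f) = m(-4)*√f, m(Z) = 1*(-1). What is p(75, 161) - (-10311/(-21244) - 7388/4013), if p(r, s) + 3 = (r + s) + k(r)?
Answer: 19979328705/85252172 - 5*√3 ≈ 225.70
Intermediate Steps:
m(Z) = -1
k(f) = -√f
p(r, s) = -3 + r + s - √r (p(r, s) = -3 + ((r + s) - √r) = -3 + (r + s - √r) = -3 + r + s - √r)
p(75, 161) - (-10311/(-21244) - 7388/4013) = (-3 + 75 + 161 - √75) - (-10311/(-21244) - 7388/4013) = (-3 + 75 + 161 - 5*√3) - (-10311*(-1/21244) - 7388*1/4013) = (-3 + 75 + 161 - 5*√3) - (10311/21244 - 7388/4013) = (233 - 5*√3) - 1*(-115572629/85252172) = (233 - 5*√3) + 115572629/85252172 = 19979328705/85252172 - 5*√3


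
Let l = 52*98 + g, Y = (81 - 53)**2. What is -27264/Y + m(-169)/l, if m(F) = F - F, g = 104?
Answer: -1704/49 ≈ -34.776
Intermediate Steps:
Y = 784 (Y = 28**2 = 784)
m(F) = 0
l = 5200 (l = 52*98 + 104 = 5096 + 104 = 5200)
-27264/Y + m(-169)/l = -27264/784 + 0/5200 = -27264*1/784 + 0*(1/5200) = -1704/49 + 0 = -1704/49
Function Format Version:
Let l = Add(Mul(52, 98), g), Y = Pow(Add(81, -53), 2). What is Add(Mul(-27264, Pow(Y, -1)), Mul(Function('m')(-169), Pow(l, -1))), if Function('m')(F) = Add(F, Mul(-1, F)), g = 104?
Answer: Rational(-1704, 49) ≈ -34.776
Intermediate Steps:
Y = 784 (Y = Pow(28, 2) = 784)
Function('m')(F) = 0
l = 5200 (l = Add(Mul(52, 98), 104) = Add(5096, 104) = 5200)
Add(Mul(-27264, Pow(Y, -1)), Mul(Function('m')(-169), Pow(l, -1))) = Add(Mul(-27264, Pow(784, -1)), Mul(0, Pow(5200, -1))) = Add(Mul(-27264, Rational(1, 784)), Mul(0, Rational(1, 5200))) = Add(Rational(-1704, 49), 0) = Rational(-1704, 49)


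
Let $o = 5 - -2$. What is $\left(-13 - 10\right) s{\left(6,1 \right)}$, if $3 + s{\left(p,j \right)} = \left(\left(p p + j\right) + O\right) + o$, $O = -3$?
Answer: $-874$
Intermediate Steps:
$o = 7$ ($o = 5 + 2 = 7$)
$s{\left(p,j \right)} = 1 + j + p^{2}$ ($s{\left(p,j \right)} = -3 - \left(-4 - j - p p\right) = -3 - \left(-4 - j - p^{2}\right) = -3 + \left(\left(-3 + j + p^{2}\right) + 7\right) = -3 + \left(4 + j + p^{2}\right) = 1 + j + p^{2}$)
$\left(-13 - 10\right) s{\left(6,1 \right)} = \left(-13 - 10\right) \left(1 + 1 + 6^{2}\right) = - 23 \left(1 + 1 + 36\right) = \left(-23\right) 38 = -874$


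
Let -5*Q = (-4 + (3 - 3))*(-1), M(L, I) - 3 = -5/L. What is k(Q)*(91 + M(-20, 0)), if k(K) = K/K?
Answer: 377/4 ≈ 94.250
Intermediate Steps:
M(L, I) = 3 - 5/L
Q = -⅘ (Q = -(-4 + (3 - 3))*(-1)/5 = -(-4 + 0)*(-1)/5 = -(-4)*(-1)/5 = -⅕*4 = -⅘ ≈ -0.80000)
k(K) = 1
k(Q)*(91 + M(-20, 0)) = 1*(91 + (3 - 5/(-20))) = 1*(91 + (3 - 5*(-1/20))) = 1*(91 + (3 + ¼)) = 1*(91 + 13/4) = 1*(377/4) = 377/4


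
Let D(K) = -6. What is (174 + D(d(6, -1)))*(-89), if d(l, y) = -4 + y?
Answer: -14952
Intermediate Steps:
(174 + D(d(6, -1)))*(-89) = (174 - 6)*(-89) = 168*(-89) = -14952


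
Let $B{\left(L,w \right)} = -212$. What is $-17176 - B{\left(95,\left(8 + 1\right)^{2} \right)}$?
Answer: $-16964$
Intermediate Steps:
$-17176 - B{\left(95,\left(8 + 1\right)^{2} \right)} = -17176 - -212 = -17176 + 212 = -16964$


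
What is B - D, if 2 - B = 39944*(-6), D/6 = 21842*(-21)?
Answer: 2991758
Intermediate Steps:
D = -2752092 (D = 6*(21842*(-21)) = 6*(-458682) = -2752092)
B = 239666 (B = 2 - 39944*(-6) = 2 - 1*(-239664) = 2 + 239664 = 239666)
B - D = 239666 - 1*(-2752092) = 239666 + 2752092 = 2991758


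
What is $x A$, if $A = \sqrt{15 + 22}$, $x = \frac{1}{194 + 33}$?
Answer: $\frac{\sqrt{37}}{227} \approx 0.026796$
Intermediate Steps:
$x = \frac{1}{227} \approx 0.0044053$
$A = \sqrt{37} \approx 6.0828$
$x A = \frac{\sqrt{37}}{227}$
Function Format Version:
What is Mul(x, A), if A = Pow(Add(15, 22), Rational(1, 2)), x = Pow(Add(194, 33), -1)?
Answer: Mul(Rational(1, 227), Pow(37, Rational(1, 2))) ≈ 0.026796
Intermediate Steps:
x = Rational(1, 227) (x = Pow(227, -1) = Rational(1, 227) ≈ 0.0044053)
A = Pow(37, Rational(1, 2)) ≈ 6.0828
Mul(x, A) = Mul(Rational(1, 227), Pow(37, Rational(1, 2)))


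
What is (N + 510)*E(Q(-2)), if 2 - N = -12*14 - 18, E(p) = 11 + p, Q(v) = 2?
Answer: 9074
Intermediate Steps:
N = 188 (N = 2 - (-12*14 - 18) = 2 - (-168 - 18) = 2 - 1*(-186) = 2 + 186 = 188)
(N + 510)*E(Q(-2)) = (188 + 510)*(11 + 2) = 698*13 = 9074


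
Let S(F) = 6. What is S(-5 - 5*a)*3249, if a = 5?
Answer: 19494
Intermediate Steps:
S(-5 - 5*a)*3249 = 6*3249 = 19494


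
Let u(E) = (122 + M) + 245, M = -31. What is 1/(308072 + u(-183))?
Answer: 1/308408 ≈ 3.2425e-6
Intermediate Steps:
u(E) = 336 (u(E) = (122 - 31) + 245 = 91 + 245 = 336)
1/(308072 + u(-183)) = 1/(308072 + 336) = 1/308408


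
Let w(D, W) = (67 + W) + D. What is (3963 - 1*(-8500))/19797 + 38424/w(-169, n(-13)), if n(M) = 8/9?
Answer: -3417389011/9007635 ≈ -379.39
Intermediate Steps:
n(M) = 8/9 (n(M) = 8*(⅑) = 8/9)
w(D, W) = 67 + D + W
(3963 - 1*(-8500))/19797 + 38424/w(-169, n(-13)) = (3963 - 1*(-8500))/19797 + 38424/(67 - 169 + 8/9) = (3963 + 8500)*(1/19797) + 38424/(-910/9) = 12463*(1/19797) + 38424*(-9/910) = 12463/19797 - 172908/455 = -3417389011/9007635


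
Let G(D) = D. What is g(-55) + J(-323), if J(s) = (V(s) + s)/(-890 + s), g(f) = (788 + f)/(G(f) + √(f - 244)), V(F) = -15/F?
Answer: (-281451397*I + 104314*√299)/(391799*(√299 + 55*I)) ≈ -11.862 - 3.8131*I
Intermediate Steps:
g(f) = (788 + f)/(f + √(-244 + f)) (g(f) = (788 + f)/(f + √(f - 244)) = (788 + f)/(f + √(-244 + f)))
J(s) = (s - 15/s)/(-890 + s) (J(s) = (-15/s + s)/(-890 + s) = (s - 15/s)/(-890 + s))
g(-55) + J(-323) = (788 - 55)/(-55 + √(-244 - 55)) + (-15 + (-323)²)/((-323)*(-890 - 323)) = 733/(-55 + √(-299)) - 1/323*(-15 + 104329)/(-1213) = 733/(-55 + I*√299) - 1/323*(-1/1213)*104314 = 733/(-55 + I*√299) + 104314/391799 = 104314/391799 + 733/(-55 + I*√299)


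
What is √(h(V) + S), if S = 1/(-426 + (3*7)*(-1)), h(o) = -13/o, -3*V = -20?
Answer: I*√39007455/4470 ≈ 1.3972*I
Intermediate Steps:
V = 20/3 (V = -⅓*(-20) = 20/3 ≈ 6.6667)
S = -1/447 (S = 1/(-426 + 21*(-1)) = 1/(-426 - 21) = 1/(-447) = -1/447 ≈ -0.0022371)
√(h(V) + S) = √(-13/20/3 - 1/447) = √(-13*3/20 - 1/447) = √(-39/20 - 1/447) = √(-17453/8940) = I*√39007455/4470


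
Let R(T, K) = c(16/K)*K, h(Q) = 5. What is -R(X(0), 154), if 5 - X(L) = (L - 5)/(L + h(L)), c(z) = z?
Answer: -16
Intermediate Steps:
X(L) = 5 - (-5 + L)/(5 + L) (X(L) = 5 - (L - 5)/(L + 5) = 5 - (-5 + L)/(5 + L))
R(T, K) = 16 (R(T, K) = (16/K)*K = 16)
-R(X(0), 154) = -1*16 = -16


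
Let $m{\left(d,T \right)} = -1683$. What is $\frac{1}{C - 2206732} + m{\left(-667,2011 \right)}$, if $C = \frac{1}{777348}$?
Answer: $- \frac{2887016024212353}{1715398706735} \approx -1683.0$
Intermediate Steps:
$C = \frac{1}{777348} \approx 1.2864 \cdot 10^{-6}$
$\frac{1}{C - 2206732} + m{\left(-667,2011 \right)} = \frac{1}{\frac{1}{777348} - 2206732} - 1683 = \frac{1}{- \frac{1715398706735}{777348}} - 1683 = - \frac{777348}{1715398706735} - 1683 = - \frac{2887016024212353}{1715398706735}$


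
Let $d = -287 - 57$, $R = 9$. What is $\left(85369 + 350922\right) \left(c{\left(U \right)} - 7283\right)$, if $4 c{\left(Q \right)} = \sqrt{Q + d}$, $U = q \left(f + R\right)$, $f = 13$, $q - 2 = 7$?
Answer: $-3177507353 + \frac{436291 i \sqrt{146}}{4} \approx -3.1775 \cdot 10^{9} + 1.3179 \cdot 10^{6} i$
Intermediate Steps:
$q = 9$ ($q = 2 + 7 = 9$)
$U = 198$ ($U = 9 \left(13 + 9\right) = 9 \cdot 22 = 198$)
$d = -344$
$c{\left(Q \right)} = \frac{\sqrt{-344 + Q}}{4}$ ($c{\left(Q \right)} = \frac{\sqrt{Q - 344}}{4} = \frac{\sqrt{-344 + Q}}{4}$)
$\left(85369 + 350922\right) \left(c{\left(U \right)} - 7283\right) = \left(85369 + 350922\right) \left(\frac{\sqrt{-344 + 198}}{4} - 7283\right) = 436291 \left(\frac{\sqrt{-146}}{4} - 7283\right) = 436291 \left(\frac{i \sqrt{146}}{4} - 7283\right) = 436291 \left(-7283 + \frac{i \sqrt{146}}{4}\right) = -3177507353 + \frac{436291 i \sqrt{146}}{4}$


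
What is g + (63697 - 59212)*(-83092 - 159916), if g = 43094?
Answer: -1089847786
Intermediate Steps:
g + (63697 - 59212)*(-83092 - 159916) = 43094 + (63697 - 59212)*(-83092 - 159916) = 43094 + 4485*(-243008) = 43094 - 1089890880 = -1089847786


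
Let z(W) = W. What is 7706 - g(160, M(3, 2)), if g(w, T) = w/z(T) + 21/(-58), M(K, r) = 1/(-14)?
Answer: 576889/58 ≈ 9946.4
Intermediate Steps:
M(K, r) = -1/14
g(w, T) = -21/58 + w/T (g(w, T) = w/T + 21/(-58) = w/T + 21*(-1/58) = w/T - 21/58 = -21/58 + w/T)
7706 - g(160, M(3, 2)) = 7706 - (-21/58 + 160/(-1/14)) = 7706 - (-21/58 + 160*(-14)) = 7706 - (-21/58 - 2240) = 7706 - 1*(-129941/58) = 7706 + 129941/58 = 576889/58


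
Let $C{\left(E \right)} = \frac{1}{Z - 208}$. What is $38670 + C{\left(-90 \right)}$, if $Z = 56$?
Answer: $\frac{5877839}{152} \approx 38670.0$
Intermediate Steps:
$C{\left(E \right)} = - \frac{1}{152}$ ($C{\left(E \right)} = \frac{1}{56 - 208} = \frac{1}{-152} = - \frac{1}{152}$)
$38670 + C{\left(-90 \right)} = 38670 - \frac{1}{152} = \frac{5877839}{152}$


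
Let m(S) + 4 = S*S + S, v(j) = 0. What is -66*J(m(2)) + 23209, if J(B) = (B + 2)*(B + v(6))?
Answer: 22681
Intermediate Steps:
m(S) = -4 + S + S² (m(S) = -4 + (S*S + S) = -4 + (S² + S) = -4 + (S + S²) = -4 + S + S²)
J(B) = B*(2 + B) (J(B) = (B + 2)*(B + 0) = (2 + B)*B = B*(2 + B))
-66*J(m(2)) + 23209 = -66*(-4 + 2 + 2²)*(2 + (-4 + 2 + 2²)) + 23209 = -66*(-4 + 2 + 4)*(2 + (-4 + 2 + 4)) + 23209 = -132*(2 + 2) + 23209 = -132*4 + 23209 = -66*8 + 23209 = -528 + 23209 = 22681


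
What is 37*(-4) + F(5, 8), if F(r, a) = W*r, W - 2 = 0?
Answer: -138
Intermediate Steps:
W = 2 (W = 2 + 0 = 2)
F(r, a) = 2*r
37*(-4) + F(5, 8) = 37*(-4) + 2*5 = -148 + 10 = -138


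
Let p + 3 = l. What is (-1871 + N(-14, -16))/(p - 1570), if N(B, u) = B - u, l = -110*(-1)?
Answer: 267/209 ≈ 1.2775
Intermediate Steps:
l = 110
p = 107 (p = -3 + 110 = 107)
(-1871 + N(-14, -16))/(p - 1570) = (-1871 + (-14 - 1*(-16)))/(107 - 1570) = (-1871 + (-14 + 16))/(-1463) = (-1871 + 2)*(-1/1463) = -1869*(-1/1463) = 267/209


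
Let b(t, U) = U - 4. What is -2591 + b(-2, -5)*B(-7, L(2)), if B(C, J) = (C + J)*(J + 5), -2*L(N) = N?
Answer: -2303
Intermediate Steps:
L(N) = -N/2
B(C, J) = (5 + J)*(C + J) (B(C, J) = (C + J)*(5 + J) = (5 + J)*(C + J))
b(t, U) = -4 + U
-2591 + b(-2, -5)*B(-7, L(2)) = -2591 + (-4 - 5)*((-½*2)² + 5*(-7) + 5*(-½*2) - (-7)*2/2) = -2591 - 9*((-1)² - 35 + 5*(-1) - 7*(-1)) = -2591 - 9*(1 - 35 - 5 + 7) = -2591 - 9*(-32) = -2591 + 288 = -2303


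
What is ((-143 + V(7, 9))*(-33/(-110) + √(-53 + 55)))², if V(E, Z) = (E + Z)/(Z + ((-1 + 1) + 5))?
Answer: 206084241/4900 + 2958147*√2/245 ≈ 59133.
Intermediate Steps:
V(E, Z) = (E + Z)/(5 + Z) (V(E, Z) = (E + Z)/(Z + (0 + 5)) = (E + Z)/(Z + 5) = (E + Z)/(5 + Z))
((-143 + V(7, 9))*(-33/(-110) + √(-53 + 55)))² = ((-143 + (7 + 9)/(5 + 9))*(-33/(-110) + √(-53 + 55)))² = ((-143 + 16/14)*(-33*(-1/110) + √2))² = ((-143 + (1/14)*16)*(3/10 + √2))² = ((-143 + 8/7)*(3/10 + √2))² = (-993*(3/10 + √2)/7)² = (-2979/70 - 993*√2/7)²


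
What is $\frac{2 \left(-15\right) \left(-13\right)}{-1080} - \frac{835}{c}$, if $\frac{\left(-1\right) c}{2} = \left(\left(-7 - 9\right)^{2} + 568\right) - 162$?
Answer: $\frac{803}{2979} \approx 0.26955$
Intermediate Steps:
$c = -1324$ ($c = - 2 \left(\left(\left(-7 - 9\right)^{2} + 568\right) - 162\right) = - 2 \left(\left(\left(-16\right)^{2} + 568\right) - 162\right) = - 2 \left(\left(256 + 568\right) - 162\right) = - 2 \left(824 - 162\right) = \left(-2\right) 662 = -1324$)
$\frac{2 \left(-15\right) \left(-13\right)}{-1080} - \frac{835}{c} = \frac{2 \left(-15\right) \left(-13\right)}{-1080} - \frac{835}{-1324} = \left(-30\right) \left(-13\right) \left(- \frac{1}{1080}\right) - - \frac{835}{1324} = 390 \left(- \frac{1}{1080}\right) + \frac{835}{1324} = - \frac{13}{36} + \frac{835}{1324} = \frac{803}{2979}$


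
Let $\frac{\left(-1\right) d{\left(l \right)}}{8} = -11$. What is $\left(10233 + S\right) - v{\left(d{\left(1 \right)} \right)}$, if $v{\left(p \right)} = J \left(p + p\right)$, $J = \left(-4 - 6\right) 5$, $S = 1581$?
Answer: $20614$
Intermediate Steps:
$J = -50$ ($J = \left(-10\right) 5 = -50$)
$d{\left(l \right)} = 88$ ($d{\left(l \right)} = \left(-8\right) \left(-11\right) = 88$)
$v{\left(p \right)} = - 100 p$ ($v{\left(p \right)} = - 50 \left(p + p\right) = - 50 \cdot 2 p = - 100 p$)
$\left(10233 + S\right) - v{\left(d{\left(1 \right)} \right)} = \left(10233 + 1581\right) - \left(-100\right) 88 = 11814 - -8800 = 11814 + 8800 = 20614$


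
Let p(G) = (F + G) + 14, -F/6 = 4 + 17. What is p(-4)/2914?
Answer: -58/1457 ≈ -0.039808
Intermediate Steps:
F = -126 (F = -6*(4 + 17) = -6*21 = -126)
p(G) = -112 + G (p(G) = (-126 + G) + 14 = -112 + G)
p(-4)/2914 = (-112 - 4)/2914 = -116*1/2914 = -58/1457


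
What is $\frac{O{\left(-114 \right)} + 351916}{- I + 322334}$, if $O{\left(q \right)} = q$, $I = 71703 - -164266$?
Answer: $\frac{351802}{86365} \approx 4.0734$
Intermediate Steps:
$I = 235969$ ($I = 71703 + 164266 = 235969$)
$\frac{O{\left(-114 \right)} + 351916}{- I + 322334} = \frac{-114 + 351916}{\left(-1\right) 235969 + 322334} = \frac{351802}{-235969 + 322334} = \frac{351802}{86365}$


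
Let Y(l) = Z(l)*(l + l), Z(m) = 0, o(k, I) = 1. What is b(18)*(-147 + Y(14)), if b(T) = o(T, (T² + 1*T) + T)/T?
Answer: -49/6 ≈ -8.1667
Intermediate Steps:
b(T) = 1/T
Y(l) = 0 (Y(l) = 0*(l + l) = 0*(2*l) = 0)
b(18)*(-147 + Y(14)) = (-147 + 0)/18 = (1/18)*(-147) = -49/6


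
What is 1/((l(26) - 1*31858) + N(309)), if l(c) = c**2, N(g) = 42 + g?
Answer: -1/30831 ≈ -3.2435e-5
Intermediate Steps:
1/((l(26) - 1*31858) + N(309)) = 1/((26**2 - 1*31858) + (42 + 309)) = 1/((676 - 31858) + 351) = 1/(-31182 + 351) = 1/(-30831) = -1/30831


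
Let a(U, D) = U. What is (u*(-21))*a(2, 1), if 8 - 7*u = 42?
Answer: 204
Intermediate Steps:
u = -34/7 (u = 8/7 - 1/7*42 = 8/7 - 6 = -34/7 ≈ -4.8571)
(u*(-21))*a(2, 1) = -34/7*(-21)*2 = 102*2 = 204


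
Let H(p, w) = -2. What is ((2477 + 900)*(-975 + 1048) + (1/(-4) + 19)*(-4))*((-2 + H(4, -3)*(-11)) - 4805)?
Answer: -1179244110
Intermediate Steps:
((2477 + 900)*(-975 + 1048) + (1/(-4) + 19)*(-4))*((-2 + H(4, -3)*(-11)) - 4805) = ((2477 + 900)*(-975 + 1048) + (1/(-4) + 19)*(-4))*((-2 - 2*(-11)) - 4805) = (3377*73 + (-¼ + 19)*(-4))*((-2 + 22) - 4805) = (246521 + (75/4)*(-4))*(20 - 4805) = (246521 - 75)*(-4785) = 246446*(-4785) = -1179244110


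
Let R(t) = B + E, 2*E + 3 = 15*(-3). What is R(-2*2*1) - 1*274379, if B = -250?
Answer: -274653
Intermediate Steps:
E = -24 (E = -3/2 + (15*(-3))/2 = -3/2 + (½)*(-45) = -3/2 - 45/2 = -24)
R(t) = -274 (R(t) = -250 - 24 = -274)
R(-2*2*1) - 1*274379 = -274 - 1*274379 = -274 - 274379 = -274653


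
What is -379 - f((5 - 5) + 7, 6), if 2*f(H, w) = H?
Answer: -765/2 ≈ -382.50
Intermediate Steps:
f(H, w) = H/2
-379 - f((5 - 5) + 7, 6) = -379 - ((5 - 5) + 7)/2 = -379 - (0 + 7)/2 = -379 - 7/2 = -765/2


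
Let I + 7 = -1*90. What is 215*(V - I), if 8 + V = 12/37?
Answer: 710575/37 ≈ 19205.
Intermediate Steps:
V = -284/37 (V = -8 + 12/37 = -284/37 ≈ -7.6757)
I = -97 (I = -7 - 1*90 = -7 - 90 = -97)
215*(V - I) = 215*(-284/37 - 1*(-97)) = 215*(-284/37 + 97) = 215*(3305/37) = 710575/37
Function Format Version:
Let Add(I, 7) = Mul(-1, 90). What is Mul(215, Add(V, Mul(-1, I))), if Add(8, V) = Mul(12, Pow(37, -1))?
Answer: Rational(710575, 37) ≈ 19205.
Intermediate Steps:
V = Rational(-284, 37) (V = Add(-8, Mul(12, Pow(37, -1))) = Add(-8, Mul(12, Rational(1, 37))) = Add(-8, Rational(12, 37)) = Rational(-284, 37) ≈ -7.6757)
I = -97 (I = Add(-7, Mul(-1, 90)) = Add(-7, -90) = -97)
Mul(215, Add(V, Mul(-1, I))) = Mul(215, Add(Rational(-284, 37), Mul(-1, -97))) = Mul(215, Add(Rational(-284, 37), 97)) = Mul(215, Rational(3305, 37)) = Rational(710575, 37)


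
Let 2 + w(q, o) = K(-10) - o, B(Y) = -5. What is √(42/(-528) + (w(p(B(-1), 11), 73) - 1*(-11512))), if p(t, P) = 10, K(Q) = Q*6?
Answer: 3*√2447302/44 ≈ 106.66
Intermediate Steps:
K(Q) = 6*Q
w(q, o) = -62 - o (w(q, o) = -2 + (6*(-10) - o) = -2 + (-60 - o) = -62 - o)
√(42/(-528) + (w(p(B(-1), 11), 73) - 1*(-11512))) = √(42/(-528) + ((-62 - 1*73) - 1*(-11512))) = √(-1/528*42 + ((-62 - 73) + 11512)) = √(-7/88 + (-135 + 11512)) = √(-7/88 + 11377) = √(1001169/88) = 3*√2447302/44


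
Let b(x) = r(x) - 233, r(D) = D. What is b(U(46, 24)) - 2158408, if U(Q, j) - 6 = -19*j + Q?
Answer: -2159045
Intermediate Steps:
U(Q, j) = 6 + Q - 19*j (U(Q, j) = 6 + (-19*j + Q) = 6 + (Q - 19*j) = 6 + Q - 19*j)
b(x) = -233 + x (b(x) = x - 233 = -233 + x)
b(U(46, 24)) - 2158408 = (-233 + (6 + 46 - 19*24)) - 2158408 = (-233 + (6 + 46 - 456)) - 2158408 = (-233 - 404) - 2158408 = -637 - 2158408 = -2159045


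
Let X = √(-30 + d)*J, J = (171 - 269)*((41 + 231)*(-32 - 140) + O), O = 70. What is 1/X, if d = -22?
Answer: -I*√13/119027272 ≈ -3.0292e-8*I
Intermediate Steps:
J = 4577972 (J = (171 - 269)*((41 + 231)*(-32 - 140) + 70) = -98*(272*(-172) + 70) = -98*(-46784 + 70) = -98*(-46714) = 4577972)
X = 9155944*I*√13 (X = √(-30 - 22)*4577972 = √(-52)*4577972 = (2*I*√13)*4577972 = 9155944*I*√13 ≈ 3.3012e+7*I)
1/X = 1/(9155944*I*√13) = -I*√13/119027272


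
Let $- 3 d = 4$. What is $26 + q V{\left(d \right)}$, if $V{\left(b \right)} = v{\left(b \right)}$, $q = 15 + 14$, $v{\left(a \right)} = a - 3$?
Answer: $- \frac{299}{3} \approx -99.667$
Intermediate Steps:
$v{\left(a \right)} = -3 + a$
$d = - \frac{4}{3}$ ($d = \left(- \frac{1}{3}\right) 4 = - \frac{4}{3} \approx -1.3333$)
$q = 29$
$V{\left(b \right)} = -3 + b$
$26 + q V{\left(d \right)} = 26 + 29 \left(-3 - \frac{4}{3}\right) = 26 + 29 \left(- \frac{13}{3}\right) = 26 - \frac{377}{3} = - \frac{299}{3}$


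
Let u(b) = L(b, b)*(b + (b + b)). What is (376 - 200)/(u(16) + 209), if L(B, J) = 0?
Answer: 16/19 ≈ 0.84210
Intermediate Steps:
u(b) = 0 (u(b) = 0*(b + (b + b)) = 0*(b + 2*b) = 0*(3*b) = 0)
(376 - 200)/(u(16) + 209) = (376 - 200)/(0 + 209) = 176/209 = 176*(1/209) = 16/19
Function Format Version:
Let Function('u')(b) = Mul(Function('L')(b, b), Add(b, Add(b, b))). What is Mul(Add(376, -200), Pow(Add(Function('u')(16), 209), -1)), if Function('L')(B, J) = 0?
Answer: Rational(16, 19) ≈ 0.84210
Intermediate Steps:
Function('u')(b) = 0 (Function('u')(b) = Mul(0, Add(b, Add(b, b))) = Mul(0, Add(b, Mul(2, b))) = Mul(0, Mul(3, b)) = 0)
Mul(Add(376, -200), Pow(Add(Function('u')(16), 209), -1)) = Mul(Add(376, -200), Pow(Add(0, 209), -1)) = Mul(176, Pow(209, -1)) = Mul(176, Rational(1, 209)) = Rational(16, 19)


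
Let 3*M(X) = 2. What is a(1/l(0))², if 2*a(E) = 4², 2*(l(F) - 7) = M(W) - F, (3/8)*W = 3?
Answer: 64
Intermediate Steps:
W = 8 (W = (8/3)*3 = 8)
M(X) = ⅔ (M(X) = (⅓)*2 = ⅔)
l(F) = 22/3 - F/2 (l(F) = 7 + (⅔ - F)/2 = 7 + (⅓ - F/2) = 22/3 - F/2)
a(E) = 8 (a(E) = (½)*4² = (½)*16 = 8)
a(1/l(0))² = 8² = 64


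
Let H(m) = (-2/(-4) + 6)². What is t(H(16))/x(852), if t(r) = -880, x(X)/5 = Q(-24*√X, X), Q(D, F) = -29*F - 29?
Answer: 176/24737 ≈ 0.0071148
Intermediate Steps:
Q(D, F) = -29 - 29*F
H(m) = 169/4 (H(m) = (-2*(-¼) + 6)² = (½ + 6)² = (13/2)² = 169/4)
x(X) = -145 - 145*X (x(X) = 5*(-29 - 29*X) = -145 - 145*X)
t(H(16))/x(852) = -880/(-145 - 145*852) = -880/(-145 - 123540) = -880/(-123685) = -880*(-1/123685) = 176/24737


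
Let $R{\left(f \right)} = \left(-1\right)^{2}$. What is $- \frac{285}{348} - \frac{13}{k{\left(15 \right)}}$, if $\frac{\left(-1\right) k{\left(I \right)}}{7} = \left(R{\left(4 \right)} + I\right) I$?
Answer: $- \frac{39523}{48720} \approx -0.81123$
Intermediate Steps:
$R{\left(f \right)} = 1$
$k{\left(I \right)} = - 7 I \left(1 + I\right)$ ($k{\left(I \right)} = - 7 \left(1 + I\right) I = - 7 I \left(1 + I\right)$)
$- \frac{285}{348} - \frac{13}{k{\left(15 \right)}} = - \frac{285}{348} - \frac{13}{\left(-7\right) 15 \left(1 + 15\right)} = \left(-285\right) \frac{1}{348} - \frac{13}{\left(-7\right) 15 \cdot 16} = - \frac{95}{116} - \frac{13}{-1680} = - \frac{95}{116} - - \frac{13}{1680} = - \frac{95}{116} + \frac{13}{1680} = - \frac{39523}{48720}$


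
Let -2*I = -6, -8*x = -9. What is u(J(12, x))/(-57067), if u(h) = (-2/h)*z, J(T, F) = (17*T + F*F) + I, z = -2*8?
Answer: -2048/760646043 ≈ -2.6924e-6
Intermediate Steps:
x = 9/8 (x = -1/8*(-9) = 9/8 ≈ 1.1250)
I = 3 (I = -1/2*(-6) = 3)
z = -16
J(T, F) = 3 + F**2 + 17*T (J(T, F) = (17*T + F*F) + 3 = (17*T + F**2) + 3 = (F**2 + 17*T) + 3 = 3 + F**2 + 17*T)
u(h) = 32/h (u(h) = -2/h*(-16) = 32/h)
u(J(12, x))/(-57067) = (32/(3 + (9/8)**2 + 17*12))/(-57067) = (32/(3 + 81/64 + 204))*(-1/57067) = (32/(13329/64))*(-1/57067) = (32*(64/13329))*(-1/57067) = (2048/13329)*(-1/57067) = -2048/760646043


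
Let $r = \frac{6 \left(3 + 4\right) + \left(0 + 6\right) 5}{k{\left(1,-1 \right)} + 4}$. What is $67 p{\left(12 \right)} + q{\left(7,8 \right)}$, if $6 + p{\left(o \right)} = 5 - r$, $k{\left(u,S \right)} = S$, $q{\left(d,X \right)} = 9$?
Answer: $-1666$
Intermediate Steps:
$r = 24$ ($r = \frac{6 \left(3 + 4\right) + \left(0 + 6\right) 5}{-1 + 4} = \frac{6 \cdot 7 + 6 \cdot 5}{3} = \left(42 + 30\right) \frac{1}{3} = 72 \cdot \frac{1}{3} = 24$)
$p{\left(o \right)} = -25$ ($p{\left(o \right)} = -6 + \left(5 - 24\right) = -6 - 19 = -25$)
$67 p{\left(12 \right)} + q{\left(7,8 \right)} = 67 \left(-25\right) + 9 = -1675 + 9 = -1666$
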